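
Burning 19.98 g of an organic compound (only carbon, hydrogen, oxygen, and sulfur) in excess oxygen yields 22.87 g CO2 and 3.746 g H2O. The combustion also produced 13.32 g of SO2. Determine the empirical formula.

mol C = 22.87 / 44.01 = 0.5197; mass C = 0.5197 × 12.01 = 6.241 g
mol H = 2 × (3.746 / 18.02) = 0.4158; mass H = 0.4158 × 1.008 = 0.4191 g
mol S = 13.32 / 64.07 = 0.2079; mass S = 6.667 g
mass O = 19.98 − (13.33) = 6.653 g → mol O = 0.4158
Ratios (÷ 0.2079): C 2.500, H 2.000, O 2.000, S 1.000
Multiply by 2: C 5.00, H 4.00, O 4.00, S 2.00 → C5H4O4S2

C5H4O4S2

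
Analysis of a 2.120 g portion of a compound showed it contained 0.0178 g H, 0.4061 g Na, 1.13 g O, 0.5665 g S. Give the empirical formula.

HNaO4S

H: 0.0178 g ÷ 1.008 g/mol = 0.01766 mol
Na: 0.4061 g ÷ 22.99 g/mol = 0.01766 mol
O: 1.13 g ÷ 16.00 g/mol = 0.07062 mol
S: 0.5665 g ÷ 32.07 g/mol = 0.01766 mol
Smallest is H at 0.01766 mol; normalising gives H 1.000, Na 1.000, O 3.999, S 1.000
≈ 1:1:4:1 → HNaO4S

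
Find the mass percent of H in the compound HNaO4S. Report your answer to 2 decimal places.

0.84%

Molar mass = 1(1.008) + 1(22.99) + 4(16.00) + 1(32.07) = 120.068 g/mol
Mass of H per mole = 1 × 1.008 = 1.008 g
% H = 1.008 / 120.068 × 100 = 0.84%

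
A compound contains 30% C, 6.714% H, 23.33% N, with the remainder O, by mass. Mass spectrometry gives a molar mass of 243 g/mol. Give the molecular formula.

C6H16N4O6

Assume 100 g: 30 g C, 6.714 g H, 23.33 g N, 39.956 g O.
n(C) = 30/12.01 = 2.498, n(H) = 6.714/1.008 = 6.661, n(N) = 23.33/14.01 = 1.665, n(O) = 39.956/16.00 = 2.497
Divide by the smallest (1.665 mol N): C 1.500, H 4.000, N 1.000, O 1.500
Multiply by 2: C 3.00, H 8.00, N 2.00, O 3.00 → C3H8N2O3
Empirical-formula mass = 120.11 g/mol
n = 243 / 120.11 = 2.02 ≈ 2
Molecular formula = (C3H8N2O3)×2 = C6H16N4O6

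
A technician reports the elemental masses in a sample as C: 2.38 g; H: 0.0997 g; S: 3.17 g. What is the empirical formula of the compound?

Moles — C: 2.38 / 12.01 = 0.1982 mol; H: 0.0997 / 1.008 = 0.09891 mol; S: 3.17 / 32.07 = 0.09885 mol
Smallest is S at 0.09885 mol; normalising gives C 2.005, H 1.001, S 1.000
→ C2HS

C2HS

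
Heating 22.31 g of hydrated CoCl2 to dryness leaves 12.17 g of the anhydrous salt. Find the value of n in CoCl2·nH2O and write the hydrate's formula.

Mass of water lost = 22.31 − 12.17 = 10.14 g → 10.14 / 18.02 = 0.5627 mol H2O
Molar mass of CoCl2 = 129.83 g/mol → mol CoCl2 = 12.17 / 129.83 = 0.09374
n = 0.5627 / 0.09374 = 6.00 ≈ 6 → CoCl2·6H2O

CoCl2·6H2O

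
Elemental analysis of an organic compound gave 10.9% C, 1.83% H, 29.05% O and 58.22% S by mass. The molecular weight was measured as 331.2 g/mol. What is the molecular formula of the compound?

C3H6O6S6

Assume 100 g: 10.9 g C, 1.83 g H, 29.05 g O, 58.22 g S.
Moles — C: 10.9 / 12.01 = 0.9076 mol; H: 1.83 / 1.008 = 1.815 mol; O: 29.05 / 16.00 = 1.816 mol; S: 58.22 / 32.07 = 1.815 mol
Smallest is C at 0.9076 mol; normalising gives C 1.000, H 2.000, O 2.001, S 2.000
→ CH2O2S2
Empirical-formula mass = 110.17 g/mol
n = 331.2 / 110.17 = 3.01 ≈ 3
Molecular formula = (CH2O2S2)×3 = C3H6O6S6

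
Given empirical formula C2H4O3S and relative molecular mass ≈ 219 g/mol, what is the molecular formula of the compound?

Empirical-formula mass = 108.12 g/mol
n = 219 / 108.12 = 2.03 ≈ 2
Molecular formula = (C2H4O3S)2 = C4H8O6S2

C4H8O6S2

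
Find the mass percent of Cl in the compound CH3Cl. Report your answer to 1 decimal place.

70.2%

Molar mass = 1(12.01) + 3(1.008) + 1(35.45) = 50.484 g/mol
Mass of Cl per mole = 1 × 35.45 = 35.450 g
% Cl = 35.450 / 50.484 × 100 = 70.2%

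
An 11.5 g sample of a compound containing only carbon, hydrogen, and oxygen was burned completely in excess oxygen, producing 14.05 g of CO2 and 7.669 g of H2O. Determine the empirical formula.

C3H8O4

mol C = 14.05 / 44.01 = 0.3192; mass C = 0.3192 × 12.01 = 3.834 g
mol H = 2 × (7.669 / 18.02) = 0.8512; mass H = 0.8512 × 1.008 = 0.8580 g
mass O = 11.5 − (4.692) = 6.808 g → mol O = 0.4255
Smallest is C at 0.3192 mol; normalising gives C 1.000, H 2.666, O 1.333
×3: C 3.00, H 8.00, O 4.00 → C3H8O4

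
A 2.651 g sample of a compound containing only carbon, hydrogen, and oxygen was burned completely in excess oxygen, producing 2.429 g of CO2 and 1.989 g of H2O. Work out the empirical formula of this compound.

mol C = 2.429 / 44.01 = 0.05519; mass C = 0.05519 × 12.01 = 0.6629 g
mol H = 2 × (1.989 / 18.02) = 0.2208; mass H = 0.2208 × 1.008 = 0.2225 g
mass O = 2.651 − (0.8854) = 1.766 g → mol O = 0.1104
Divide by the smallest (0.05519 mol C): C 1.000, H 4.000, O 1.999
→ CH4O2

CH4O2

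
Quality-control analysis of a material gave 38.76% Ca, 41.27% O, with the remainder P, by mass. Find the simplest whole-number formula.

Ca3O8P2

Assume 100 g: 38.76 g Ca, 41.27 g O, 19.97 g P.
n(Ca) = 38.76/40.08 = 0.9671, n(O) = 41.27/16.00 = 2.579, n(P) = 19.97/30.97 = 0.6448
Smallest is P at 0.6448 mol; normalising gives Ca 1.500, O 4.000, P 1.000
Scaling by 2: Ca 3.00, O 8.00, P 2.00 → Ca3O8P2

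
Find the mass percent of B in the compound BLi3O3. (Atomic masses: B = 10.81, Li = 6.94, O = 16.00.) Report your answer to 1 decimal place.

Molar mass = 1(10.81) + 3(6.94) + 3(16.00) = 79.630 g/mol
Mass of B per mole = 1 × 10.81 = 10.810 g
% B = 10.810 / 79.630 × 100 = 13.6%

13.6%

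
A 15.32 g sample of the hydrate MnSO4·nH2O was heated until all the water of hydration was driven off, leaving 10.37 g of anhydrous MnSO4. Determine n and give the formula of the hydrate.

Mass of water lost = 15.32 − 10.37 = 4.95 g → 4.95 / 18.02 = 0.2747 mol H2O
Molar mass of MnSO4 = 151.01 g/mol → mol MnSO4 = 10.37 / 151.01 = 0.06867
n = 0.2747 / 0.06867 = 4.00 ≈ 4 → MnSO4·4H2O

MnSO4·4H2O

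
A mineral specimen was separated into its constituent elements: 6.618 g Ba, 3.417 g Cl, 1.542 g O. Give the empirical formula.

BaCl2O2

Ba: 6.618 g ÷ 137.33 g/mol = 0.04819 mol
Cl: 3.417 g ÷ 35.45 g/mol = 0.09639 mol
O: 1.542 g ÷ 16.00 g/mol = 0.09638 mol
Divide by the smallest (0.04819 mol Ba): Ba 1.000, Cl 2.000, O 2.000
Ratio ≈ 1:2:2, so the empirical formula is BaCl2O2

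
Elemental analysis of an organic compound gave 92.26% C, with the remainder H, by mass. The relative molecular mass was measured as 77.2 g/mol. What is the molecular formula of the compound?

C6H6

Assume 100 g: 92.26 g C, 7.74 g H.
n(C) = 92.26/12.01 = 7.682, n(H) = 7.74/1.008 = 7.679
Ratios (÷ 7.679): C 1.000, H 1.000
Ratio ≈ 1:1, so the empirical formula is CH
Empirical-formula mass = 13.02 g/mol
n = 77.2 / 13.02 = 5.93 ≈ 6
Molecular formula = (CH)×6 = C6H6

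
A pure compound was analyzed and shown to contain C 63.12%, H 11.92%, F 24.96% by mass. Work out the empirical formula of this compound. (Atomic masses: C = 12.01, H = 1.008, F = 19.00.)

Assume 100 g: 63.12 g C, 11.92 g H, 24.96 g F.
n(C) = 63.12/12.01 = 5.256, n(H) = 11.92/1.008 = 11.83, n(F) = 24.96/19.00 = 1.314
Divide by the smallest (1.314 mol F): C 4.001, H 9.002, F 1.000
Ratio ≈ 4:9:1, so the empirical formula is C4H9F

C4H9F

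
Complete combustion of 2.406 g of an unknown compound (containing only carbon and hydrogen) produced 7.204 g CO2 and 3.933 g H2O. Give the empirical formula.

mol C = 7.204 / 44.01 = 0.1637; mass C = 0.1637 × 12.01 = 1.966 g
mol H = 2 × (3.933 / 18.02) = 0.4365; mass H = 0.4365 × 1.008 = 0.4400 g
Ratios (÷ 0.1637): C 1.000, H 2.667
Multiply by 3: C 3.00, H 8.00 → C3H8

C3H8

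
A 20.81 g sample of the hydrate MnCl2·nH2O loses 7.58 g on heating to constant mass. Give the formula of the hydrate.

Mass of anhydrous MnCl2 = 20.81 − 7.58 = 13.23 g
mol H2O = 7.58 / 18.02 = 0.4206
Molar mass of MnCl2 = 125.84 g/mol → mol MnCl2 = 13.23 / 125.84 = 0.1051
n = 0.4206 / 0.1051 = 4.00 ≈ 4 → MnCl2·4H2O

MnCl2·4H2O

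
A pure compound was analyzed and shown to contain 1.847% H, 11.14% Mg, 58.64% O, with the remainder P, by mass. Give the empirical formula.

Assume 100 g: 1.847 g H, 11.14 g Mg, 58.64 g O, 28.373 g P.
H: 1.847 g ÷ 1.008 g/mol = 1.832 mol
Mg: 11.14 g ÷ 24.31 g/mol = 0.4582 mol
O: 58.64 g ÷ 16.00 g/mol = 3.665 mol
P: 28.373 g ÷ 30.97 g/mol = 0.9161 mol
Ratios (÷ 0.4582): H 3.999, Mg 1.000, O 7.998, P 1.999
Ratio ≈ 4:1:8:2, so the empirical formula is H4MgO8P2

H4MgO8P2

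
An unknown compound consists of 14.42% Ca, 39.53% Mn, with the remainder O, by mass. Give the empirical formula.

Assume 100 g: 14.42 g Ca, 39.53 g Mn, 46.05 g O.
Ca: 14.42 g ÷ 40.08 g/mol = 0.3598 mol
Mn: 39.53 g ÷ 54.94 g/mol = 0.7195 mol
O: 46.05 g ÷ 16.00 g/mol = 2.878 mol
Ratios (÷ 0.3598): Ca 1.000, Mn 2.000, O 8.000
Ratio ≈ 1:2:8, so the empirical formula is CaMn2O8

CaMn2O8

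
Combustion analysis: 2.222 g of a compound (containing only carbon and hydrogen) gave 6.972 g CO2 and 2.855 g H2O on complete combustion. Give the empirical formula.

CH2

mol C = 6.972 / 44.01 = 0.1584; mass C = 0.1584 × 12.01 = 1.903 g
mol H = 2 × (2.855 / 18.02) = 0.3169; mass H = 0.3169 × 1.008 = 0.3194 g
Ratios (÷ 0.1584): C 1.000, H 2.000
→ CH2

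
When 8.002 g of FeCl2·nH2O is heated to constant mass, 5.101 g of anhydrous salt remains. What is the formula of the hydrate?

FeCl2·4H2O

Mass of water lost = 8.002 − 5.101 = 2.901 g → 2.901 / 18.02 = 0.161 mol H2O
Molar mass of FeCl2 = 126.75 g/mol → mol FeCl2 = 5.101 / 126.75 = 0.04024
n = 0.161 / 0.04024 = 4.00 ≈ 4 → FeCl2·4H2O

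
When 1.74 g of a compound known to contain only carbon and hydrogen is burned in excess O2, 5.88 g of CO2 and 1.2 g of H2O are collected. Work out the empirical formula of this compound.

CH

mol C = 5.88 / 44.01 = 0.1336; mass C = 0.1336 × 12.01 = 1.605 g
mol H = 2 × (1.2 / 18.02) = 0.1332; mass H = 0.1332 × 1.008 = 0.1343 g
Ratios (÷ 0.1332): C 1.003, H 1.000
Ratio ≈ 1:1, so the empirical formula is CH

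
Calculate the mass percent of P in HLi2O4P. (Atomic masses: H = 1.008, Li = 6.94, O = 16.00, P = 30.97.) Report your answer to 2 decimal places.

28.19%

Molar mass = 1(1.008) + 2(6.94) + 4(16.00) + 1(30.97) = 109.858 g/mol
Mass of P per mole = 1 × 30.97 = 30.970 g
% P = 30.970 / 109.858 × 100 = 28.19%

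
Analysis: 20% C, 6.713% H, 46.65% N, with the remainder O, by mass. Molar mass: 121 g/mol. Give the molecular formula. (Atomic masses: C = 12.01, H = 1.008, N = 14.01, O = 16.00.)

Assume 100 g: 20 g C, 6.713 g H, 46.65 g N, 26.637 g O.
Moles — C: 20 / 12.01 = 1.665 mol; H: 6.713 / 1.008 = 6.66 mol; N: 46.65 / 14.01 = 3.33 mol; O: 26.637 / 16.00 = 1.665 mol
Smallest is O at 1.665 mol; normalising gives C 1.000, H 4.000, N 2.000, O 1.000
→ CH4N2O
Empirical-formula mass = 60.06 g/mol
n = 121 / 60.06 = 2.01 ≈ 2
Molecular formula = (CH4N2O)×2 = C2H8N4O2

C2H8N4O2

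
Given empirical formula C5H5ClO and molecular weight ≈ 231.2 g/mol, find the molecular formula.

Empirical-formula mass = 116.54 g/mol
n = 231.2 / 116.54 = 1.98 ≈ 2
Molecular formula = (C5H5ClO)2 = C10H10Cl2O2

C10H10Cl2O2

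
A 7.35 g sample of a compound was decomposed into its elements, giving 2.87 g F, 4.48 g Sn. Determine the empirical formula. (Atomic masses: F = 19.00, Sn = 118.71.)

Moles — F: 2.87 / 19.00 = 0.1511 mol; Sn: 4.48 / 118.71 = 0.03774 mol
Ratios (÷ 0.03774): F 4.003, Sn 1.000
Ratio ≈ 4:1, so the empirical formula is F4Sn

F4Sn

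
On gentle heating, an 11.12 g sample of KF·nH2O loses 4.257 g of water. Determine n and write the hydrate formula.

KF·2H2O

Mass of anhydrous KF = 11.12 − 4.257 = 6.863 g
mol H2O = 4.257 / 18.02 = 0.2362
Molar mass of KF = 58.10 g/mol → mol KF = 6.863 / 58.10 = 0.1181
n = 0.2362 / 0.1181 = 2.00 ≈ 2 → KF·2H2O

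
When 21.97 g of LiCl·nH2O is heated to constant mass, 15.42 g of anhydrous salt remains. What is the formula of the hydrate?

Mass of water lost = 21.97 − 15.42 = 6.55 g → 6.55 / 18.02 = 0.3635 mol H2O
Molar mass of LiCl = 42.39 g/mol → mol LiCl = 15.42 / 42.39 = 0.3638
n = 0.3635 / 0.3638 = 1.00 ≈ 1 → LiCl·H2O

LiCl·H2O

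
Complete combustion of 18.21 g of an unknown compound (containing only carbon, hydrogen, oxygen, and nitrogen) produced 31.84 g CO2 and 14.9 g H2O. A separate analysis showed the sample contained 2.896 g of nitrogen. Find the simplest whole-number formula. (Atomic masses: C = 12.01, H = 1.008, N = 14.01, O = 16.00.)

mol C = 31.84 / 44.01 = 0.7235; mass C = 0.7235 × 12.01 = 8.689 g
mol H = 2 × (14.9 / 18.02) = 1.654; mass H = 1.654 × 1.008 = 1.667 g
mol N = 2.896 / 14.01 = 0.2067
mass O = 18.21 − (13.25) = 4.958 g → mol O = 0.3099
Ratios (÷ 0.2067): C 3.500, H 8.000, N 1.000, O 1.499
Multiply by 2: C 7.00, H 16.00, N 2.00, O 3.00 → C7H16N2O3

C7H16N2O3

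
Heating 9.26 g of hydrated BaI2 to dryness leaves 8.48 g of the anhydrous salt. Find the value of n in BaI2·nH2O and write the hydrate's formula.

BaI2·2H2O

Mass of water lost = 9.26 − 8.48 = 0.78 g → 0.78 / 18.02 = 0.04329 mol H2O
Molar mass of BaI2 = 391.13 g/mol → mol BaI2 = 8.48 / 391.13 = 0.02168
n = 0.04329 / 0.02168 = 2.00 ≈ 2 → BaI2·2H2O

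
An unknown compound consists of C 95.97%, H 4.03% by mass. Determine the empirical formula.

Assume 100 g: 95.97 g C, 4.03 g H.
n(C) = 95.97/12.01 = 7.991, n(H) = 4.03/1.008 = 3.998
Smallest is H at 3.998 mol; normalising gives C 1.999, H 1.000
→ C2H

C2H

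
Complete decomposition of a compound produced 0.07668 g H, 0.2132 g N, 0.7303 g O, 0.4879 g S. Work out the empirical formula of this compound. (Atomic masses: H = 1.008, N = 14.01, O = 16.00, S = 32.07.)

H5NO3S

H: 0.07668 g ÷ 1.008 g/mol = 0.07607 mol
N: 0.2132 g ÷ 14.01 g/mol = 0.01522 mol
O: 0.7303 g ÷ 16.00 g/mol = 0.04564 mol
S: 0.4879 g ÷ 32.07 g/mol = 0.01521 mol
Ratios (÷ 0.01521): H 5.000, N 1.000, O 3.000, S 1.000
≈ 5:1:3:1 → H5NO3S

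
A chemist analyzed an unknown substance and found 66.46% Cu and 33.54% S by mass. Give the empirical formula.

Assume 100 g: 66.46 g Cu, 33.54 g S.
Moles — Cu: 66.46 / 63.55 = 1.046 mol; S: 33.54 / 32.07 = 1.046 mol
Divide by the smallest (1.046 mol Cu): Cu 1.000, S 1.000
→ CuS

CuS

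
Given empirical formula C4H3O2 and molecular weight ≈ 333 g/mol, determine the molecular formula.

C16H12O8

Empirical-formula mass = 83.06 g/mol
n = 333 / 83.06 = 4.01 ≈ 4
Molecular formula = (C4H3O2)4 = C16H12O8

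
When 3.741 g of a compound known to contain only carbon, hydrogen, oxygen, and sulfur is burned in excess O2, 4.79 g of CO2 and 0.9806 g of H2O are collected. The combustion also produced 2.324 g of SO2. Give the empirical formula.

mol C = 4.79 / 44.01 = 0.1088; mass C = 0.1088 × 12.01 = 1.307 g
mol H = 2 × (0.9806 / 18.02) = 0.1088; mass H = 0.1088 × 1.008 = 0.1097 g
mol S = 2.324 / 64.07 = 0.03627; mass S = 1.163 g
mass O = 3.741 − (2.580) = 1.161 g → mol O = 0.07255
Smallest is S at 0.03627 mol; normalising gives C 3.001, H 3.000, O 2.000, S 1.000
→ C3H3O2S

C3H3O2S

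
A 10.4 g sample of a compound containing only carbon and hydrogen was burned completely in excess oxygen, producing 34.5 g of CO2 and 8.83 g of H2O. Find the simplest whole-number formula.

C4H5

mol C = 34.5 / 44.01 = 0.7839; mass C = 0.7839 × 12.01 = 9.415 g
mol H = 2 × (8.83 / 18.02) = 0.9800; mass H = 0.9800 × 1.008 = 0.9879 g
Divide by the smallest (0.7839 mol C): C 1.000, H 1.250
×4: C 4.00, H 5.00 → C4H5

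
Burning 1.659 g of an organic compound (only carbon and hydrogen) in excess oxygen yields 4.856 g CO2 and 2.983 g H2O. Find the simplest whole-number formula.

CH3

mol C = 4.856 / 44.01 = 0.1103; mass C = 0.1103 × 12.01 = 1.325 g
mol H = 2 × (2.983 / 18.02) = 0.3311; mass H = 0.3311 × 1.008 = 0.3337 g
Divide by the smallest (0.1103 mol C): C 1.000, H 3.001
Ratio ≈ 1:3, so the empirical formula is CH3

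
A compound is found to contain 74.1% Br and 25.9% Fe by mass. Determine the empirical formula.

Assume 100 g: 74.1 g Br, 25.9 g Fe.
n(Br) = 74.1/79.90 = 0.9274, n(Fe) = 25.9/55.85 = 0.4637
Smallest is Fe at 0.4637 mol; normalising gives Br 2.000, Fe 1.000
→ Br2Fe

Br2Fe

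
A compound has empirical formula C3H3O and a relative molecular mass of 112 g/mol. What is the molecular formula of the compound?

C6H6O2

Empirical-formula mass = 55.05 g/mol
n = 112 / 55.05 = 2.03 ≈ 2
Molecular formula = (C3H3O)2 = C6H6O2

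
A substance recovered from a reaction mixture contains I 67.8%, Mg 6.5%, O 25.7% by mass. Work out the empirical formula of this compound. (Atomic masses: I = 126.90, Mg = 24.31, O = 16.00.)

I2MgO6

Assume 100 g: 67.8 g I, 6.5 g Mg, 25.7 g O.
I: 67.8 g ÷ 126.90 g/mol = 0.5343 mol
Mg: 6.5 g ÷ 24.31 g/mol = 0.2674 mol
O: 25.7 g ÷ 16.00 g/mol = 1.606 mol
Ratios (÷ 0.2674): I 1.998, Mg 1.000, O 6.007
Ratio ≈ 2:1:6, so the empirical formula is I2MgO6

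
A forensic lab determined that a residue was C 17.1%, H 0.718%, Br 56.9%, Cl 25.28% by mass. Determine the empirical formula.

C2HBrCl

Assume 100 g: 17.1 g C, 0.718 g H, 56.9 g Br, 25.28 g Cl.
Moles — C: 17.1 / 12.01 = 1.424 mol; H: 0.718 / 1.008 = 0.7123 mol; Br: 56.9 / 79.90 = 0.7121 mol; Cl: 25.28 / 35.45 = 0.7131 mol
Divide by the smallest (0.7121 mol Br): C 1.999, H 1.000, Br 1.000, Cl 1.001
→ C2HBrCl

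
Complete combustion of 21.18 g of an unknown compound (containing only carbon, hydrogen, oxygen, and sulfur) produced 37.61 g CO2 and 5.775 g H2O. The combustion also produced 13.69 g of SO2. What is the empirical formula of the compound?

C4H3OS

mol C = 37.61 / 44.01 = 0.8546; mass C = 0.8546 × 12.01 = 10.26 g
mol H = 2 × (5.775 / 18.02) = 0.6410; mass H = 0.6410 × 1.008 = 0.6461 g
mol S = 13.69 / 64.07 = 0.2137; mass S = 6.852 g
mass O = 21.18 − (17.76) = 3.418 g → mol O = 0.2136
Ratios (÷ 0.2136): C 4.000, H 3.000, O 1.000, S 1.000
Ratio ≈ 4:3:1:1, so the empirical formula is C4H3OS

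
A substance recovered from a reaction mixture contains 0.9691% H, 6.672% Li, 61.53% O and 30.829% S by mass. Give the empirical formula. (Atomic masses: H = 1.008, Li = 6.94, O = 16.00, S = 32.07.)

HLiO4S

Assume 100 g: 0.9691 g H, 6.672 g Li, 61.53 g O, 30.829 g S.
Moles — H: 0.9691 / 1.008 = 0.9614 mol; Li: 6.672 / 6.94 = 0.9614 mol; O: 61.53 / 16.00 = 3.846 mol; S: 30.829 / 32.07 = 0.9613 mol
Divide by the smallest (0.9613 mol S): H 1.000, Li 1.000, O 4.000, S 1.000
Ratio ≈ 1:1:4:1, so the empirical formula is HLiO4S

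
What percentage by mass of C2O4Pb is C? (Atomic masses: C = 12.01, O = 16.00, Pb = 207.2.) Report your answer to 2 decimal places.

Molar mass = 2(12.01) + 4(16.00) + 1(207.2) = 295.220 g/mol
Mass of C per mole = 2 × 12.01 = 24.020 g
% C = 24.020 / 295.220 × 100 = 8.14%

8.14%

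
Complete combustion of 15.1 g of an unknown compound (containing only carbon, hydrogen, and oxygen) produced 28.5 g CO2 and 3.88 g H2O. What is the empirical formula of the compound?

C3H2O2

mol C = 28.5 / 44.01 = 0.6476; mass C = 0.6476 × 12.01 = 7.777 g
mol H = 2 × (3.88 / 18.02) = 0.4306; mass H = 0.4306 × 1.008 = 0.4341 g
mass O = 15.1 − (8.212) = 6.888 g → mol O = 0.4305
Smallest is O at 0.4305 mol; normalising gives C 1.504, H 1.000, O 1.000
Scaling by 2: C 3.01, H 2.00, O 2.00 → C3H2O2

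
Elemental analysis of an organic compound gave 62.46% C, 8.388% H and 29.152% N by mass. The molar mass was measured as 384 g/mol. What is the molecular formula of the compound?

C20H32N8

Assume 100 g: 62.46 g C, 8.388 g H, 29.152 g N.
n(C) = 62.46/12.01 = 5.201, n(H) = 8.388/1.008 = 8.321, n(N) = 29.152/14.01 = 2.081
Smallest is N at 2.081 mol; normalising gives C 2.499, H 3.999, N 1.000
Multiply by 2: C 5.00, H 8.00, N 2.00 → C5H8N2
Empirical-formula mass = 96.13 g/mol
n = 384 / 96.13 = 3.99 ≈ 4
Molecular formula = (C5H8N2)×4 = C20H32N8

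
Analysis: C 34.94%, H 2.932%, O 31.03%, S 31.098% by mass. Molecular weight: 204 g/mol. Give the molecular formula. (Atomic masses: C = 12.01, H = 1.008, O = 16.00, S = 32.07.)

C6H6O4S2

Assume 100 g: 34.94 g C, 2.932 g H, 31.03 g O, 31.098 g S.
n(C) = 34.94/12.01 = 2.909, n(H) = 2.932/1.008 = 2.909, n(O) = 31.03/16.00 = 1.939, n(S) = 31.098/32.07 = 0.9697
Divide by the smallest (0.9697 mol S): C 3.000, H 3.000, O 2.000, S 1.000
Ratio ≈ 3:3:2:1, so the empirical formula is C3H3O2S
Empirical-formula mass = 103.12 g/mol
n = 204 / 103.12 = 1.98 ≈ 2
Molecular formula = (C3H3O2S)×2 = C6H6O4S2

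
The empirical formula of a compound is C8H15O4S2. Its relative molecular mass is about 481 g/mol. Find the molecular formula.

C16H30O8S4

Empirical-formula mass = 239.34 g/mol
n = 481 / 239.34 = 2.01 ≈ 2
Molecular formula = (C8H15O4S2)2 = C16H30O8S4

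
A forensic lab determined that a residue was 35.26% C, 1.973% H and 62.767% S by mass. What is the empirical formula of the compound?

C3H2S2

Assume 100 g: 35.26 g C, 1.973 g H, 62.767 g S.
C: 35.26 g ÷ 12.01 g/mol = 2.936 mol
H: 1.973 g ÷ 1.008 g/mol = 1.957 mol
S: 62.767 g ÷ 32.07 g/mol = 1.957 mol
Ratios (÷ 1.957): C 1.500, H 1.000, S 1.000
Multiply by 2: C 3.00, H 2.00, S 2.00 → C3H2S2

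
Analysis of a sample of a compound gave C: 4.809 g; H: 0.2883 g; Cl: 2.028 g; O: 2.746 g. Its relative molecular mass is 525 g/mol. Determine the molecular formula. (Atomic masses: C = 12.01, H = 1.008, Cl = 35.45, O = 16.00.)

C21H15Cl3O9

Moles — C: 4.809 / 12.01 = 0.4004 mol; H: 0.2883 / 1.008 = 0.286 mol; Cl: 2.028 / 35.45 = 0.05721 mol; O: 2.746 / 16.00 = 0.1716 mol
Smallest is Cl at 0.05721 mol; normalising gives C 6.999, H 5.000, Cl 1.000, O 3.000
→ C7H5ClO3
Empirical-formula mass = 172.56 g/mol
n = 525 / 172.56 = 3.04 ≈ 3
Molecular formula = (C7H5ClO3)×3 = C21H15Cl3O9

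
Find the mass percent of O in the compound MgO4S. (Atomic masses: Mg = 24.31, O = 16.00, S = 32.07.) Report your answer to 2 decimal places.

Molar mass = 1(24.31) + 4(16.00) + 1(32.07) = 120.380 g/mol
Mass of O per mole = 4 × 16.00 = 64.000 g
% O = 64.000 / 120.380 × 100 = 53.16%

53.16%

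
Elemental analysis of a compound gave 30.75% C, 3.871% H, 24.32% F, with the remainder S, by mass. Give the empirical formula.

C2H3FS

Assume 100 g: 30.75 g C, 3.871 g H, 24.32 g F, 41.059 g S.
n(C) = 30.75/12.01 = 2.56, n(H) = 3.871/1.008 = 3.84, n(F) = 24.32/19.00 = 1.28, n(S) = 41.059/32.07 = 1.28
Divide by the smallest (1.28 mol F): C 2.000, H 3.000, F 1.000, S 1.000
Ratio ≈ 2:3:1:1, so the empirical formula is C2H3FS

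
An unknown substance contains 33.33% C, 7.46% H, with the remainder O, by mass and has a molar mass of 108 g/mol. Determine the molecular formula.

C3H8O4

Assume 100 g: 33.33 g C, 7.46 g H, 59.21 g O.
Moles — C: 33.33 / 12.01 = 2.775 mol; H: 7.46 / 1.008 = 7.401 mol; O: 59.21 / 16.00 = 3.701 mol
Divide by the smallest (2.775 mol C): C 1.000, H 2.667, O 1.333
Multiply by 3: C 3.00, H 8.00, O 4.00 → C3H8O4
Empirical-formula mass = 108.09 g/mol
n = 108 / 108.09 = 1.00 ≈ 1
Molecular formula = empirical formula = C3H8O4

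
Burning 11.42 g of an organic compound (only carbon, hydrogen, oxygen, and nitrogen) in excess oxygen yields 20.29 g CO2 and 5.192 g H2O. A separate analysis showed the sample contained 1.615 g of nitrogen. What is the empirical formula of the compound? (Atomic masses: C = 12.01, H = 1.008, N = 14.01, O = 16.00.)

C4H5NO2

mol C = 20.29 / 44.01 = 0.4610; mass C = 0.4610 × 12.01 = 5.537 g
mol H = 2 × (5.192 / 18.02) = 0.5762; mass H = 0.5762 × 1.008 = 0.5809 g
mol N = 1.615 / 14.01 = 0.1153
mass O = 11.42 − (7.733) = 3.687 g → mol O = 0.2304
Divide by the smallest (0.1153 mol N): C 3.999, H 4.999, N 1.000, O 1.999
→ C4H5NO2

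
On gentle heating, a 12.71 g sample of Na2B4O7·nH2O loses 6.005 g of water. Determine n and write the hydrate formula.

Mass of anhydrous Na2B4O7 = 12.71 − 6.005 = 6.705 g
mol H2O = 6.005 / 18.02 = 0.3332
Molar mass of Na2B4O7 = 201.22 g/mol → mol Na2B4O7 = 6.705 / 201.22 = 0.03332
n = 0.3332 / 0.03332 = 10.00 ≈ 10 → Na2B4O7·10H2O

Na2B4O7·10H2O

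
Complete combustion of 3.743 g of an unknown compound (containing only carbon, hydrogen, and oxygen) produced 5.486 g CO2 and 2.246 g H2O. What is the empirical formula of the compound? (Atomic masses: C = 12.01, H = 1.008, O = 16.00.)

mol C = 5.486 / 44.01 = 0.1247; mass C = 0.1247 × 12.01 = 1.497 g
mol H = 2 × (2.246 / 18.02) = 0.2493; mass H = 0.2493 × 1.008 = 0.2513 g
mass O = 3.743 − (1.748) = 1.995 g → mol O = 0.1247
Ratios (÷ 0.1247): C 1.000, H 2.000, O 1.000
→ CH2O

CH2O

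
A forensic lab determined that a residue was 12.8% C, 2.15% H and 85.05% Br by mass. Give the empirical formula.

CH2Br

Assume 100 g: 12.8 g C, 2.15 g H, 85.05 g Br.
C: 12.8 g ÷ 12.01 g/mol = 1.066 mol
H: 2.15 g ÷ 1.008 g/mol = 2.133 mol
Br: 85.05 g ÷ 79.90 g/mol = 1.064 mol
Smallest is Br at 1.064 mol; normalising gives C 1.001, H 2.004, Br 1.000
Ratio ≈ 1:2:1, so the empirical formula is CH2Br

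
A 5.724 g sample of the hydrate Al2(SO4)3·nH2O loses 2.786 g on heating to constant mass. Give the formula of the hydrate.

Mass of anhydrous Al2(SO4)3 = 5.724 − 2.786 = 2.938 g
mol H2O = 2.786 / 18.02 = 0.1546
Molar mass of Al2(SO4)3 = 342.17 g/mol → mol Al2(SO4)3 = 2.938 / 342.17 = 0.008586
n = 0.1546 / 0.008586 = 18.01 ≈ 18 → Al2(SO4)3·18H2O

Al2(SO4)3·18H2O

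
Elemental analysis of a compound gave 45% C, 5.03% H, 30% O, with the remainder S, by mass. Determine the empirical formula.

Assume 100 g: 45 g C, 5.03 g H, 30 g O, 19.97 g S.
n(C) = 45/12.01 = 3.747, n(H) = 5.03/1.008 = 4.99, n(O) = 30/16.00 = 1.875, n(S) = 19.97/32.07 = 0.6227
Ratios (÷ 0.6227): C 6.017, H 8.014, O 3.011, S 1.000
Ratio ≈ 6:8:3:1, so the empirical formula is C6H8O3S

C6H8O3S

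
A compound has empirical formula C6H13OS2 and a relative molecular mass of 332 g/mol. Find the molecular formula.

Empirical-formula mass = 165.30 g/mol
n = 332 / 165.30 = 2.01 ≈ 2
Molecular formula = (C6H13OS2)2 = C12H26O2S4

C12H26O2S4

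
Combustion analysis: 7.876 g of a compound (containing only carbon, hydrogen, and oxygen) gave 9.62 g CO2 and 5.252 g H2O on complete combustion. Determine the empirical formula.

C3H8O4

mol C = 9.62 / 44.01 = 0.2186; mass C = 0.2186 × 12.01 = 2.625 g
mol H = 2 × (5.252 / 18.02) = 0.5829; mass H = 0.5829 × 1.008 = 0.5876 g
mass O = 7.876 − (3.213) = 4.663 g → mol O = 0.2915
Ratios (÷ 0.2186): C 1.000, H 2.667, O 1.333
Scaling by 3: C 3.00, H 8.00, O 4.00 → C3H8O4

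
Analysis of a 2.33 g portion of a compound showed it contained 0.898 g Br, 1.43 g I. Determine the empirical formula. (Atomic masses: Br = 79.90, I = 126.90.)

BrI

Moles — Br: 0.898 / 79.90 = 0.01124 mol; I: 1.43 / 126.90 = 0.01127 mol
Ratios (÷ 0.01124): Br 1.000, I 1.003
≈ 1:1 → BrI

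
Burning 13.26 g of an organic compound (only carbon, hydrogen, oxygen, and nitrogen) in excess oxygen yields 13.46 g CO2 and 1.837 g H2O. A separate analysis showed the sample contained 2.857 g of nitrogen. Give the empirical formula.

C3H2N2O4

mol C = 13.46 / 44.01 = 0.3058; mass C = 0.3058 × 12.01 = 3.673 g
mol H = 2 × (1.837 / 18.02) = 0.2039; mass H = 0.2039 × 1.008 = 0.2055 g
mol N = 2.857 / 14.01 = 0.2039
mass O = 13.26 − (6.736) = 6.524 g → mol O = 0.4078
Smallest is H at 0.2039 mol; normalising gives C 1.500, H 1.000, N 1.000, O 2.000
Multiply by 2: C 3.00, H 2.00, N 2.00, O 4.00 → C3H2N2O4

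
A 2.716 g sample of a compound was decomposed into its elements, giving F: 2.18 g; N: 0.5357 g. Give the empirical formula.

F3N

n(F) = 2.18/19.00 = 0.1147, n(N) = 0.5357/14.01 = 0.03824
Smallest is N at 0.03824 mol; normalising gives F 3.001, N 1.000
→ F3N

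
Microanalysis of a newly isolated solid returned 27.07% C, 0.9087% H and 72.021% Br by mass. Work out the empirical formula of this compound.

Assume 100 g: 27.07 g C, 0.9087 g H, 72.021 g Br.
n(C) = 27.07/12.01 = 2.254, n(H) = 0.9087/1.008 = 0.9015, n(Br) = 72.021/79.90 = 0.9014
Divide by the smallest (0.9014 mol Br): C 2.501, H 1.000, Br 1.000
Multiply by 2: C 5.00, H 2.00, Br 2.00 → C5H2Br2

C5H2Br2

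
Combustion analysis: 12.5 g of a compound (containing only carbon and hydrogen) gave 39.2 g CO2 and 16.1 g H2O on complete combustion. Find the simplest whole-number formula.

CH2

mol C = 39.2 / 44.01 = 0.8907; mass C = 0.8907 × 12.01 = 10.70 g
mol H = 2 × (16.1 / 18.02) = 1.787; mass H = 1.787 × 1.008 = 1.801 g
Smallest is C at 0.8907 mol; normalising gives C 1.000, H 2.006
Ratio ≈ 1:2, so the empirical formula is CH2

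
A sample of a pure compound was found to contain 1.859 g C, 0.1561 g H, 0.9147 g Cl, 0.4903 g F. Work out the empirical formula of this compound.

C6H6ClF

C: 1.859 g ÷ 12.01 g/mol = 0.1548 mol
H: 0.1561 g ÷ 1.008 g/mol = 0.1549 mol
Cl: 0.9147 g ÷ 35.45 g/mol = 0.0258 mol
F: 0.4903 g ÷ 19.00 g/mol = 0.02581 mol
Ratios (÷ 0.0258): C 5.999, H 6.002, Cl 1.000, F 1.000
≈ 6:6:1:1 → C6H6ClF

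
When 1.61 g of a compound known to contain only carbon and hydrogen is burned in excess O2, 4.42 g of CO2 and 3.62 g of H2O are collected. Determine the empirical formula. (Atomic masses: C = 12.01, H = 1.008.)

CH4

mol C = 4.42 / 44.01 = 0.1004; mass C = 0.1004 × 12.01 = 1.206 g
mol H = 2 × (3.62 / 18.02) = 0.4018; mass H = 0.4018 × 1.008 = 0.4050 g
Divide by the smallest (0.1004 mol C): C 1.000, H 4.000
→ CH4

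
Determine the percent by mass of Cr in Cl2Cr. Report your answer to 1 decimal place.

42.3%

Molar mass = 2(35.45) + 1(52.00) = 122.900 g/mol
Mass of Cr per mole = 1 × 52.00 = 52.000 g
% Cr = 52.000 / 122.900 × 100 = 42.3%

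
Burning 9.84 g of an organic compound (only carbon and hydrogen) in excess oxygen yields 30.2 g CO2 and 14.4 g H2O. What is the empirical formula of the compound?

C3H7

mol C = 30.2 / 44.01 = 0.6862; mass C = 0.6862 × 12.01 = 8.241 g
mol H = 2 × (14.4 / 18.02) = 1.598; mass H = 1.598 × 1.008 = 1.611 g
Smallest is C at 0.6862 mol; normalising gives C 1.000, H 2.329
×3: C 3.00, H 6.99 → C3H7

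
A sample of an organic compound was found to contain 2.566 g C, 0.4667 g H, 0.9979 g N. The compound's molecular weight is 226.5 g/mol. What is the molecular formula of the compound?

C: 2.566 g ÷ 12.01 g/mol = 0.2137 mol
H: 0.4667 g ÷ 1.008 g/mol = 0.463 mol
N: 0.9979 g ÷ 14.01 g/mol = 0.07123 mol
Divide by the smallest (0.07123 mol N): C 3.000, H 6.500, N 1.000
×2: C 6.00, H 13.00, N 2.00 → C6H13N2
Empirical-formula mass = 113.18 g/mol
n = 226.5 / 113.18 = 2.00 ≈ 2
Molecular formula = (C6H13N2)×2 = C12H26N4

C12H26N4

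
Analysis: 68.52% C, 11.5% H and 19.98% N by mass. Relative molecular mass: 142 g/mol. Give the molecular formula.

Assume 100 g: 68.52 g C, 11.5 g H, 19.98 g N.
Moles — C: 68.52 / 12.01 = 5.705 mol; H: 11.5 / 1.008 = 11.41 mol; N: 19.98 / 14.01 = 1.426 mol
Divide by the smallest (1.426 mol N): C 4.001, H 8.000, N 1.000
≈ 4:8:1 → C4H8N
Empirical-formula mass = 70.11 g/mol
n = 142 / 70.11 = 2.03 ≈ 2
Molecular formula = (C4H8N)×2 = C8H16N2

C8H16N2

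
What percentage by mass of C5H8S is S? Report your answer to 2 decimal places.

32.01%

Molar mass = 5(12.01) + 8(1.008) + 1(32.07) = 100.184 g/mol
Mass of S per mole = 1 × 32.07 = 32.070 g
% S = 32.070 / 100.184 × 100 = 32.01%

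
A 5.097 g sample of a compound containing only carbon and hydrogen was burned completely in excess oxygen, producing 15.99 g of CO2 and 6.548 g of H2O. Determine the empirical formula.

CH2

mol C = 15.99 / 44.01 = 0.3633; mass C = 0.3633 × 12.01 = 4.364 g
mol H = 2 × (6.548 / 18.02) = 0.7267; mass H = 0.7267 × 1.008 = 0.7326 g
Smallest is C at 0.3633 mol; normalising gives C 1.000, H 2.000
Ratio ≈ 1:2, so the empirical formula is CH2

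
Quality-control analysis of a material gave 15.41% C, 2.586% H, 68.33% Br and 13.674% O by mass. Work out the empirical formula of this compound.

C3H6Br2O2

Assume 100 g: 15.41 g C, 2.586 g H, 68.33 g Br, 13.674 g O.
Moles — C: 15.41 / 12.01 = 1.283 mol; H: 2.586 / 1.008 = 2.565 mol; Br: 68.33 / 79.90 = 0.8552 mol; O: 13.674 / 16.00 = 0.8546 mol
Ratios (÷ 0.8546): C 1.501, H 3.002, Br 1.001, O 1.000
×2: C 3.00, H 6.00, Br 2.00, O 2.00 → C3H6Br2O2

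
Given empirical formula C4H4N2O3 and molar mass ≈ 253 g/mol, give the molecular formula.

Empirical-formula mass = 128.09 g/mol
n = 253 / 128.09 = 1.98 ≈ 2
Molecular formula = (C4H4N2O3)2 = C8H8N4O6

C8H8N4O6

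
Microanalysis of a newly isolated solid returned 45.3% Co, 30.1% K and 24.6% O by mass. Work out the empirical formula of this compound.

Assume 100 g: 45.3 g Co, 30.1 g K, 24.6 g O.
Moles — Co: 45.3 / 58.93 = 0.7687 mol; K: 30.1 / 39.10 = 0.7698 mol; O: 24.6 / 16.00 = 1.538 mol
Smallest is Co at 0.7687 mol; normalising gives Co 1.000, K 1.001, O 2.000
→ CoKO2

CoKO2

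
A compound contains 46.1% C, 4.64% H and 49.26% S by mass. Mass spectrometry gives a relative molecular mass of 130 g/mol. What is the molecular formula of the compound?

Assume 100 g: 46.1 g C, 4.64 g H, 49.26 g S.
C: 46.1 g ÷ 12.01 g/mol = 3.838 mol
H: 4.64 g ÷ 1.008 g/mol = 4.603 mol
S: 49.26 g ÷ 32.07 g/mol = 1.536 mol
Divide by the smallest (1.536 mol S): C 2.499, H 2.997, S 1.000
Multiply by 2: C 5.00, H 5.99, S 2.00 → C5H6S2
Empirical-formula mass = 130.24 g/mol
n = 130 / 130.24 = 1.00 ≈ 1
Molecular formula = empirical formula = C5H6S2

C5H6S2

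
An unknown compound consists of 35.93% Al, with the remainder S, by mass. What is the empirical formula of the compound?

Assume 100 g: 35.93 g Al, 64.07 g S.
Al: 35.93 g ÷ 26.98 g/mol = 1.332 mol
S: 64.07 g ÷ 32.07 g/mol = 1.998 mol
Smallest is Al at 1.332 mol; normalising gives Al 1.000, S 1.500
Scaling by 2: Al 2.00, S 3.00 → Al2S3

Al2S3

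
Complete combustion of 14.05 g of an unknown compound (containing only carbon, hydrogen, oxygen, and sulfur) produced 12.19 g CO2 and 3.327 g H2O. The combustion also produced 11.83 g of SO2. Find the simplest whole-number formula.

mol C = 12.19 / 44.01 = 0.2770; mass C = 0.2770 × 12.01 = 3.327 g
mol H = 2 × (3.327 / 18.02) = 0.3693; mass H = 0.3693 × 1.008 = 0.3722 g
mol S = 11.83 / 64.07 = 0.1846; mass S = 5.921 g
mass O = 14.05 − (9.620) = 4.430 g → mol O = 0.2769
Ratios (÷ 0.1846): C 1.500, H 2.000, O 1.499, S 1.000
×2: C 3.00, H 4.00, O 3.00, S 2.00 → C3H4O3S2

C3H4O3S2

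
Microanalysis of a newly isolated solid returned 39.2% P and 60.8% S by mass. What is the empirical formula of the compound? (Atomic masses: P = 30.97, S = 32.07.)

P2S3

Assume 100 g: 39.2 g P, 60.8 g S.
n(P) = 39.2/30.97 = 1.266, n(S) = 60.8/32.07 = 1.896
Smallest is P at 1.266 mol; normalising gives P 1.000, S 1.498
Multiply by 2: P 2.00, S 3.00 → P2S3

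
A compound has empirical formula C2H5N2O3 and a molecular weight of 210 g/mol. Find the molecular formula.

C4H10N4O6

Empirical-formula mass = 105.08 g/mol
n = 210 / 105.08 = 2.00 ≈ 2
Molecular formula = (C2H5N2O3)2 = C4H10N4O6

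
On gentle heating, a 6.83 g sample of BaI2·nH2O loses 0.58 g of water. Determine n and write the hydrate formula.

BaI2·2H2O

Mass of anhydrous BaI2 = 6.83 − 0.58 = 6.25 g
mol H2O = 0.58 / 18.02 = 0.03219
Molar mass of BaI2 = 391.13 g/mol → mol BaI2 = 6.25 / 391.13 = 0.01598
n = 0.03219 / 0.01598 = 2.01 ≈ 2 → BaI2·2H2O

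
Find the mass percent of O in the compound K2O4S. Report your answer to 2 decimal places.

36.72%

Molar mass = 2(39.10) + 4(16.00) + 1(32.07) = 174.270 g/mol
Mass of O per mole = 4 × 16.00 = 64.000 g
% O = 64.000 / 174.270 × 100 = 36.72%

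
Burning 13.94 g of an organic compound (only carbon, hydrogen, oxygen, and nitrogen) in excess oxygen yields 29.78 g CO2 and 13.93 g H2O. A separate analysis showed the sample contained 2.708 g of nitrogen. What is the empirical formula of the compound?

C7H16N2O

mol C = 29.78 / 44.01 = 0.6767; mass C = 0.6767 × 12.01 = 8.127 g
mol H = 2 × (13.93 / 18.02) = 1.546; mass H = 1.546 × 1.008 = 1.558 g
mol N = 2.708 / 14.01 = 0.1933
mass O = 13.94 − (12.39) = 1.547 g → mol O = 0.09668
Divide by the smallest (0.09668 mol O): C 6.999, H 15.992, N 1.999, O 1.000
≈ 7:16:2:1 → C7H16N2O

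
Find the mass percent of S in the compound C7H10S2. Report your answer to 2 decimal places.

Molar mass = 7(12.01) + 10(1.008) + 2(32.07) = 158.290 g/mol
Mass of S per mole = 2 × 32.07 = 64.140 g
% S = 64.140 / 158.290 × 100 = 40.52%

40.52%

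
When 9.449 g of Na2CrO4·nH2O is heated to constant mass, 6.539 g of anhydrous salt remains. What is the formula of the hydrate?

Mass of water lost = 9.449 − 6.539 = 2.91 g → 2.91 / 18.02 = 0.1615 mol H2O
Molar mass of Na2CrO4 = 161.98 g/mol → mol Na2CrO4 = 6.539 / 161.98 = 0.04037
n = 0.1615 / 0.04037 = 4.00 ≈ 4 → Na2CrO4·4H2O

Na2CrO4·4H2O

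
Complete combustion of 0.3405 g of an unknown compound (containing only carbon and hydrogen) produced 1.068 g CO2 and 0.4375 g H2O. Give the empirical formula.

mol C = 1.068 / 44.01 = 0.02427; mass C = 0.02427 × 12.01 = 0.2914 g
mol H = 2 × (0.4375 / 18.02) = 0.04856; mass H = 0.04856 × 1.008 = 0.04895 g
Ratios (÷ 0.02427): C 1.000, H 2.001
Ratio ≈ 1:2, so the empirical formula is CH2

CH2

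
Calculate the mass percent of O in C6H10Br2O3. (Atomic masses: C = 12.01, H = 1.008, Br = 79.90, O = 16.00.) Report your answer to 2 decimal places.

16.56%

Molar mass = 6(12.01) + 10(1.008) + 2(79.90) + 3(16.00) = 289.940 g/mol
Mass of O per mole = 3 × 16.00 = 48.000 g
% O = 48.000 / 289.940 × 100 = 16.56%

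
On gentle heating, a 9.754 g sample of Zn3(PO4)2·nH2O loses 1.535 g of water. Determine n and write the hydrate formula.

Zn3(PO4)2·4H2O

Mass of anhydrous Zn3(PO4)2 = 9.754 − 1.535 = 8.219 g
mol H2O = 1.535 / 18.02 = 0.08518
Molar mass of Zn3(PO4)2 = 386.08 g/mol → mol Zn3(PO4)2 = 8.219 / 386.08 = 0.02129
n = 0.08518 / 0.02129 = 4.00 ≈ 4 → Zn3(PO4)2·4H2O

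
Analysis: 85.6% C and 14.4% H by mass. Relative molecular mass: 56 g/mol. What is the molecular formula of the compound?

C4H8

Assume 100 g: 85.6 g C, 14.4 g H.
C: 85.6 g ÷ 12.01 g/mol = 7.127 mol
H: 14.4 g ÷ 1.008 g/mol = 14.29 mol
Ratios (÷ 7.127): C 1.000, H 2.004
Ratio ≈ 1:2, so the empirical formula is CH2
Empirical-formula mass = 14.03 g/mol
n = 56 / 14.03 = 3.99 ≈ 4
Molecular formula = (CH2)×4 = C4H8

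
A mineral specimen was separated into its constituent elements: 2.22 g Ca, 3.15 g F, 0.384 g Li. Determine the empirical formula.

CaF3Li

Ca: 2.22 g ÷ 40.08 g/mol = 0.05539 mol
F: 3.15 g ÷ 19.00 g/mol = 0.1658 mol
Li: 0.384 g ÷ 6.94 g/mol = 0.05533 mol
Ratios (÷ 0.05533): Ca 1.001, F 2.996, Li 1.000
→ CaF3Li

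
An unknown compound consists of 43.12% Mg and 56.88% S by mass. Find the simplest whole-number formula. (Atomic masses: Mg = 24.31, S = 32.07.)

Assume 100 g: 43.12 g Mg, 56.88 g S.
Moles — Mg: 43.12 / 24.31 = 1.774 mol; S: 56.88 / 32.07 = 1.774 mol
Smallest is S at 1.774 mol; normalising gives Mg 1.000, S 1.000
→ MgS

MgS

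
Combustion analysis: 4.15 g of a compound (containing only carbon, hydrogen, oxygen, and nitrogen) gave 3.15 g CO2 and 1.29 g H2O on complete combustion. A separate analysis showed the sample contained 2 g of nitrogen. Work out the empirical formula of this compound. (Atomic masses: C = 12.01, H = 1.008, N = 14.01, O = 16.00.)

CH2N2O

mol C = 3.15 / 44.01 = 0.07157; mass C = 0.07157 × 12.01 = 0.8596 g
mol H = 2 × (1.29 / 18.02) = 0.1432; mass H = 0.1432 × 1.008 = 0.1443 g
mol N = 2 / 14.01 = 0.1428
mass O = 4.15 − (3.004) = 1.146 g → mol O = 0.07163
Smallest is C at 0.07157 mol; normalising gives C 1.000, H 2.000, N 1.994, O 1.001
Ratio ≈ 1:2:2:1, so the empirical formula is CH2N2O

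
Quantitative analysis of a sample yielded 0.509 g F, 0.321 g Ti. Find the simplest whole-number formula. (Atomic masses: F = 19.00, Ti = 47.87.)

F4Ti

F: 0.509 g ÷ 19.00 g/mol = 0.02679 mol
Ti: 0.321 g ÷ 47.87 g/mol = 0.006706 mol
Smallest is Ti at 0.006706 mol; normalising gives F 3.995, Ti 1.000
≈ 4:1 → F4Ti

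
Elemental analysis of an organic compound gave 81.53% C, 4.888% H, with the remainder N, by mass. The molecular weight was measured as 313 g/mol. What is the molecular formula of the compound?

C21H15N3

Assume 100 g: 81.53 g C, 4.888 g H, 13.582 g N.
n(C) = 81.53/12.01 = 6.789, n(H) = 4.888/1.008 = 4.849, n(N) = 13.582/14.01 = 0.9695
Ratios (÷ 0.9695): C 7.002, H 5.002, N 1.000
≈ 7:5:1 → C7H5N
Empirical-formula mass = 103.12 g/mol
n = 313 / 103.12 = 3.04 ≈ 3
Molecular formula = (C7H5N)×3 = C21H15N3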